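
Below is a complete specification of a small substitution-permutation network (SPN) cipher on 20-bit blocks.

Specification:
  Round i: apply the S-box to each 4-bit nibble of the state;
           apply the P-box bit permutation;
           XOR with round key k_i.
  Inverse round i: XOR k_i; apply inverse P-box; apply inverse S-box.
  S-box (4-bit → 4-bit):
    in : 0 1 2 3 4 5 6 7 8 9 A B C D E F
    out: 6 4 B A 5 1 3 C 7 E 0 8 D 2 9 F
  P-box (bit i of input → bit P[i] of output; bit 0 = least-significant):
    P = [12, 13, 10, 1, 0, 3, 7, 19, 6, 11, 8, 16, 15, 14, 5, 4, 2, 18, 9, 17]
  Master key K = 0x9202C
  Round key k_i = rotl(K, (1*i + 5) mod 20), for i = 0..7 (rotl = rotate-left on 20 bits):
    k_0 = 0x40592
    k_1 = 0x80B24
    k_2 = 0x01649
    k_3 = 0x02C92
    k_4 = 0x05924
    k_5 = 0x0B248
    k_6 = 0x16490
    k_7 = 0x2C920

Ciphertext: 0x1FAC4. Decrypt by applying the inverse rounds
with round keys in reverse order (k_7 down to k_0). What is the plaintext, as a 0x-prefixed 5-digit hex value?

s_0 = ciphertext = 0x1FAC4
s_1 = InvRound(s_0, k_7) = 0xC1C16
s_2 = InvRound(s_1, k_6) = 0x6D372
s_3 = InvRound(s_2, k_5) = 0x391D3
s_4 = InvRound(s_3, k_4) = 0xEF24B
s_5 = InvRound(s_4, k_3) = 0x926F4
s_6 = InvRound(s_5, k_2) = 0x57BF6
s_7 = InvRound(s_6, k_1) = 0xD3E72
s_8 = InvRound(s_7, k_0) = 0x11F76

0x11F76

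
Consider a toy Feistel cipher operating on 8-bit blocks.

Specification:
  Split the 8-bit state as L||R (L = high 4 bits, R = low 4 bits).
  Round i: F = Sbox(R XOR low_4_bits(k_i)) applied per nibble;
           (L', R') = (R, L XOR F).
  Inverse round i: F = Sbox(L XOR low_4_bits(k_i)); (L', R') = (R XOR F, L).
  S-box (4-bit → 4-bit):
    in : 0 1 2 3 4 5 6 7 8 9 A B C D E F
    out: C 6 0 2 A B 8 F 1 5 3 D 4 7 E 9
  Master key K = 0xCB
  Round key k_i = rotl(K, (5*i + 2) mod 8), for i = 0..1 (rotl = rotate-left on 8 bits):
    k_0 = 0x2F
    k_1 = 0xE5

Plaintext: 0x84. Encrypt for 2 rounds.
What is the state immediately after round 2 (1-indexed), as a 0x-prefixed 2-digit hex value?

s_0 = plaintext = 0x84
s_1 = Round(s_0, k_0) = 0x45
s_2 = Round(s_1, k_1) = 0x58

0x58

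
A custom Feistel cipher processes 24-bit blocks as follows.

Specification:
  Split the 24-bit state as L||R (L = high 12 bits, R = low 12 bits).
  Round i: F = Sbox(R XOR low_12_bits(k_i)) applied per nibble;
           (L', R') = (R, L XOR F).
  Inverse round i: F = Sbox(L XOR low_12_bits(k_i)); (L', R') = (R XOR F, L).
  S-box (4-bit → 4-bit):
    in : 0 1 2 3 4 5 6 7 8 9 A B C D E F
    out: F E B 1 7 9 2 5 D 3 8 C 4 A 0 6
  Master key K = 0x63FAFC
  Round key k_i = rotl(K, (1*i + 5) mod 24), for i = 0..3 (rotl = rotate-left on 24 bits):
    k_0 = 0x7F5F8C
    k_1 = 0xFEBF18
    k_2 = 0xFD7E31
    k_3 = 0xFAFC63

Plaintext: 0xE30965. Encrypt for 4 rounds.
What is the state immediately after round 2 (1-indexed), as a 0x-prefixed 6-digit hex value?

s_0 = plaintext = 0xE30965
s_1 = Round(s_0, k_0) = 0x965C33
s_2 = Round(s_1, k_1) = 0xC338D9
s_3 = Round(s_2, k_2) = 0x8D9E3E
s_4 = Round(s_3, k_3) = 0xE3E343

0xC338D9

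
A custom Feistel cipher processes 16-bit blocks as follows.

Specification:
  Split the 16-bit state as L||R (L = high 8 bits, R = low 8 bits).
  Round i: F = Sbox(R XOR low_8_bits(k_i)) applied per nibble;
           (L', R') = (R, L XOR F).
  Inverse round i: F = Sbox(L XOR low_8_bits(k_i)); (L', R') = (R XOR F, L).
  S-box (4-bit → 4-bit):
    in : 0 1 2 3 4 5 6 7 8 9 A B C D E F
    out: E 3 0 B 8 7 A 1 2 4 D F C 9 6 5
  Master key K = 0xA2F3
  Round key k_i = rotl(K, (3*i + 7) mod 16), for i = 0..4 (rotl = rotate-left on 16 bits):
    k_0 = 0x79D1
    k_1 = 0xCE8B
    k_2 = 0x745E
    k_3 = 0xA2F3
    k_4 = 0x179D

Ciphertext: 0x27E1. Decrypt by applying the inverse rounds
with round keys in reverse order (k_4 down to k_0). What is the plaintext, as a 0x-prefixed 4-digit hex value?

s_0 = ciphertext = 0x27E1
s_1 = InvRound(s_0, k_4) = 0x1C27
s_2 = InvRound(s_1, k_3) = 0x421C
s_3 = InvRound(s_2, k_2) = 0x2042
s_4 = InvRound(s_3, k_1) = 0x9D20
s_5 = InvRound(s_4, k_0) = 0xAC9D

0xAC9D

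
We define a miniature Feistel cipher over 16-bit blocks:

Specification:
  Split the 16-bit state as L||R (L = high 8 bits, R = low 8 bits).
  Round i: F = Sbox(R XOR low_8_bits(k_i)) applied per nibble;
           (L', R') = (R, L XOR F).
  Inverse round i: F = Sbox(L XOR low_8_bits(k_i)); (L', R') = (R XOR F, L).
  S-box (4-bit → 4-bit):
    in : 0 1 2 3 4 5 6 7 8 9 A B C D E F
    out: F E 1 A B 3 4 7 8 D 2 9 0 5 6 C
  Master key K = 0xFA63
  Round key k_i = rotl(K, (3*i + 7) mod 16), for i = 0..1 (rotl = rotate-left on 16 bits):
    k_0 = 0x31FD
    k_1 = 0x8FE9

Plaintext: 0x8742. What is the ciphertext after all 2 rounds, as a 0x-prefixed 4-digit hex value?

s_0 = plaintext = 0x8742
s_1 = Round(s_0, k_0) = 0x421B
s_2 = Round(s_1, k_1) = 0x1B83

0x1B83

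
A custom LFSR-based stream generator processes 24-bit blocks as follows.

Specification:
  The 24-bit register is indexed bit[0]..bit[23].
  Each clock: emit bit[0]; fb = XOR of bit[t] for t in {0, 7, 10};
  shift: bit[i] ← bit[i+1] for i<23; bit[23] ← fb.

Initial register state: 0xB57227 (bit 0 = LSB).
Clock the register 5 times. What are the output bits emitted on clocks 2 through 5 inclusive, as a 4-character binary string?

1100

reg_0 = 0xB57227
clock 1: out=1, reg = 0xDAB913
clock 2: out=1, reg = 0xED5C89
clock 3: out=1, reg = 0xF6AE44
clock 4: out=0, reg = 0xFB5722
clock 5: out=0, reg = 0xFDAB91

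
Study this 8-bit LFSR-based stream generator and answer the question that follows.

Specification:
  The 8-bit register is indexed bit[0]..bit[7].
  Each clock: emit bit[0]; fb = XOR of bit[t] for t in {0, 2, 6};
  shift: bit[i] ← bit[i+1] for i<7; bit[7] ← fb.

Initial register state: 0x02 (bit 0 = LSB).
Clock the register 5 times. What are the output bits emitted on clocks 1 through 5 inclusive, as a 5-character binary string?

reg_0 = 0x02
clock 1: out=0, reg = 0x01
clock 2: out=1, reg = 0x80
clock 3: out=0, reg = 0x40
clock 4: out=0, reg = 0xA0
clock 5: out=0, reg = 0x50

01000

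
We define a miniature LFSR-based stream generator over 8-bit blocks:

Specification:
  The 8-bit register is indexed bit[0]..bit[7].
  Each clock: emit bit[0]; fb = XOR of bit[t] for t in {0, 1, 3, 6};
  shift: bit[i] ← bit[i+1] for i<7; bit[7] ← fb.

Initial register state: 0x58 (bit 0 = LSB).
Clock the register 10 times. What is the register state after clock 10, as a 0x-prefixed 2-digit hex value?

reg_0 = 0x58
clock 1: out=0, reg = 0x2C
clock 2: out=0, reg = 0x96
clock 3: out=0, reg = 0xCB
clock 4: out=1, reg = 0x65
clock 5: out=1, reg = 0x32
clock 6: out=0, reg = 0x99
clock 7: out=1, reg = 0x4C
clock 8: out=0, reg = 0x26
clock 9: out=0, reg = 0x93
clock 10: out=1, reg = 0x49

0x49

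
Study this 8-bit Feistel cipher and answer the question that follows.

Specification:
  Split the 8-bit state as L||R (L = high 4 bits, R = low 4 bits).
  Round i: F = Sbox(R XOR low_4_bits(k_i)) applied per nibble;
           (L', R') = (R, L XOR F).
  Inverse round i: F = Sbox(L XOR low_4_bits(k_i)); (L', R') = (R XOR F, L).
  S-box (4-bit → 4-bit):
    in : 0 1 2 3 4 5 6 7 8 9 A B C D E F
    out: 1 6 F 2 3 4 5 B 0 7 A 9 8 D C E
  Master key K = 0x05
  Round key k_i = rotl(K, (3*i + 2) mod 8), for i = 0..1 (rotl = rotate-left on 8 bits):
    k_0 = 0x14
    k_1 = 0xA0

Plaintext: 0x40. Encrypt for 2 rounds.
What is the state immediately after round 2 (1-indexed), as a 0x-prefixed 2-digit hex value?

s_0 = plaintext = 0x40
s_1 = Round(s_0, k_0) = 0x07
s_2 = Round(s_1, k_1) = 0x7B

0x7B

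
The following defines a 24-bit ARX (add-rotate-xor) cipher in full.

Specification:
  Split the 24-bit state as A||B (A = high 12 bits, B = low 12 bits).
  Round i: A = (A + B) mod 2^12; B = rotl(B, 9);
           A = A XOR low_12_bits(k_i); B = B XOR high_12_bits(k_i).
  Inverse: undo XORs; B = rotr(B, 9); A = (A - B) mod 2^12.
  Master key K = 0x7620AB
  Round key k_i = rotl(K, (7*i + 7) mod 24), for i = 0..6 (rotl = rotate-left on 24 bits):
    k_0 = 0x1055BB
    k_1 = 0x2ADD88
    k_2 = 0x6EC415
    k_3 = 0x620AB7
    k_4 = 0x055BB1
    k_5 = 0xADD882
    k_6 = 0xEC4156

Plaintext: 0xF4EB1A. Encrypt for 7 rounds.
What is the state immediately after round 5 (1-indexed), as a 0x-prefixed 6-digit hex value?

s_0 = plaintext = 0xF4EB1A
s_1 = Round(s_0, k_0) = 0xFD3466
s_2 = Round(s_1, k_1) = 0x9B1E21
s_3 = Round(s_2, k_2) = 0x3C7528
s_4 = Round(s_3, k_3) = 0x258685
s_5 = Round(s_4, k_4) = 0x36CA85
s_6 = Round(s_5, k_5) = 0x57318D
s_7 = Round(s_6, k_6) = 0x6564F5

0x36CA85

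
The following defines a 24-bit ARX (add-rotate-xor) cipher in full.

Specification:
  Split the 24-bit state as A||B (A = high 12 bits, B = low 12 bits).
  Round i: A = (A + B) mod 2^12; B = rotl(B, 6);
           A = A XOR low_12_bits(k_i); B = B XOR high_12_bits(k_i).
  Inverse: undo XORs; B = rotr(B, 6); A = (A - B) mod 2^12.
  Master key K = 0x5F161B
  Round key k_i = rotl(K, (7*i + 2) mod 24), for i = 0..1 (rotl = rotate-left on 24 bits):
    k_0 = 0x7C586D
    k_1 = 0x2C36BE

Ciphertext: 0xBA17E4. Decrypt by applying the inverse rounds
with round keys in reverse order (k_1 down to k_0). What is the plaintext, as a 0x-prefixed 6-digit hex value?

0x6AE478

s_0 = ciphertext = 0xBA17E4
s_1 = InvRound(s_0, k_1) = 0x34B9D4
s_2 = InvRound(s_1, k_0) = 0x6AE478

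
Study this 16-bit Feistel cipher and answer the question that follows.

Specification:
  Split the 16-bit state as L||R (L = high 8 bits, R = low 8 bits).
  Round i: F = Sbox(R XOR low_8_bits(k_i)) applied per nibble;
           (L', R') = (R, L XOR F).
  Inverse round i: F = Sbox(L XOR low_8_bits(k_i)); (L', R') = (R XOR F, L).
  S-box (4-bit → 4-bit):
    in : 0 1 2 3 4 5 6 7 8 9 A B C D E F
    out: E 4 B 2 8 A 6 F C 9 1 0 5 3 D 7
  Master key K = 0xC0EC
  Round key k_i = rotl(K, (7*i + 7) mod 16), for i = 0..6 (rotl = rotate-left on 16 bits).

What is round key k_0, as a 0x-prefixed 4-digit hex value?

0x7660

K = 0xC0EC
k_0 = rotl(K, (7*0+7) mod 16) = rotl(K, 7) = 0x7660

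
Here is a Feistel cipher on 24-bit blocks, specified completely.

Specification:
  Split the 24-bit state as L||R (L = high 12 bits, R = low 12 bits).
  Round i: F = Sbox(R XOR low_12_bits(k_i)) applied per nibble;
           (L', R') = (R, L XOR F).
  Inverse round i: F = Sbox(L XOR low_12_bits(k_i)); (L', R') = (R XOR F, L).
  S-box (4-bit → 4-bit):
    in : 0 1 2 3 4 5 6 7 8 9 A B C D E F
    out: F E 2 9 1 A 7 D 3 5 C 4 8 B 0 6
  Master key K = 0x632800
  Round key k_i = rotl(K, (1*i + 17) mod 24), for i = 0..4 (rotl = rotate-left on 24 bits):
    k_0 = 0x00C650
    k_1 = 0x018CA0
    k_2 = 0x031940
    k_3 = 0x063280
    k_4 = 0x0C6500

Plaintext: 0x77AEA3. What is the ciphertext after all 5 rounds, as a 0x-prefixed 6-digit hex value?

0x04CFC7

s_0 = plaintext = 0x77AEA3
s_1 = Round(s_0, k_0) = 0xEA3413
s_2 = Round(s_1, k_1) = 0x413DEA
s_3 = Round(s_2, k_2) = 0xDEA5DF
s_4 = Round(s_3, k_3) = 0x5DF04C
s_5 = Round(s_4, k_4) = 0x04CFC7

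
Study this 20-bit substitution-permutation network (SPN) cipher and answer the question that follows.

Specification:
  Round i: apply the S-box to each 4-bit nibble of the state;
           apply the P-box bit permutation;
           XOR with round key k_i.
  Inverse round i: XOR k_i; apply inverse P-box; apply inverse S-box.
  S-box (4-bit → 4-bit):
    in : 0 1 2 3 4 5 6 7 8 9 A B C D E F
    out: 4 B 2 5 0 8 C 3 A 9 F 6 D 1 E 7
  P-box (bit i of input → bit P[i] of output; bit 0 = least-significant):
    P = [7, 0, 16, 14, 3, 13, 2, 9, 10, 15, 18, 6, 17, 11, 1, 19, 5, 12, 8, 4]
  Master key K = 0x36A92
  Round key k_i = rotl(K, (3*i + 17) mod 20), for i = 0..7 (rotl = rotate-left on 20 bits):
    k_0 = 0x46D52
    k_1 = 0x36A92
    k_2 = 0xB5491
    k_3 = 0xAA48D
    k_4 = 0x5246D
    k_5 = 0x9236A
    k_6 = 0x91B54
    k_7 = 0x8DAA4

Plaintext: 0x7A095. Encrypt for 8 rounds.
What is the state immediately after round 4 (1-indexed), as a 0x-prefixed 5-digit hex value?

s_0 = plaintext = 0x7A095
s_1 = Round(s_0, k_0) = 0xA3778
s_2 = Round(s_1, k_1) = 0x19FA9
s_3 = Round(s_2, k_2) = 0x5A22D
s_4 = Round(s_3, k_3) = 0x00C1F
s_5 = Round(s_4, k_4) = 0x003A6
s_6 = Round(s_5, k_5) = 0xC4464
s_7 = Round(s_6, k_6) = 0x91860
s_8 = Round(s_7, k_7) = 0x350D0

0x00C1F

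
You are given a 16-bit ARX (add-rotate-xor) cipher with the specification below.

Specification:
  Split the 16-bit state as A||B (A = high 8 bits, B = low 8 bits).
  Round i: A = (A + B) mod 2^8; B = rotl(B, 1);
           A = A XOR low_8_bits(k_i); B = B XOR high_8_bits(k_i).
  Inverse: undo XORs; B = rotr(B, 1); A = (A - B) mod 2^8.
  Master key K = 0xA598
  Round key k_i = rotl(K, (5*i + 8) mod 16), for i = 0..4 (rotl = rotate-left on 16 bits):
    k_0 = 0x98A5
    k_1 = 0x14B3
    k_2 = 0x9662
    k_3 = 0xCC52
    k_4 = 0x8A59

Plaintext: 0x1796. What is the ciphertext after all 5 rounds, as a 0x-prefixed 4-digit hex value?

s_0 = plaintext = 0x1796
s_1 = Round(s_0, k_0) = 0x08B5
s_2 = Round(s_1, k_1) = 0x0E7F
s_3 = Round(s_2, k_2) = 0xEF68
s_4 = Round(s_3, k_3) = 0x051C
s_5 = Round(s_4, k_4) = 0x78B2

0x78B2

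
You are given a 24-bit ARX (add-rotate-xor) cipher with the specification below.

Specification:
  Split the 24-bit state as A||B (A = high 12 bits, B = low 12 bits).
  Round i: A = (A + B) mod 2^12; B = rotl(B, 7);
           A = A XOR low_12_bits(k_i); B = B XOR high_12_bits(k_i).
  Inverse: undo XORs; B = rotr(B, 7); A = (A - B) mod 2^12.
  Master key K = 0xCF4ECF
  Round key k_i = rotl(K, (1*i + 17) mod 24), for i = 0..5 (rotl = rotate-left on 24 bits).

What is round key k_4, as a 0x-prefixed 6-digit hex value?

K = 0xCF4ECF
k_0 = rotl(K, (1*0+17) mod 24) = rotl(K, 17) = 0x9F9E9D
k_1 = rotl(K, (1*1+17) mod 24) = rotl(K, 18) = 0x3F3D3B
k_2 = rotl(K, (1*2+17) mod 24) = rotl(K, 19) = 0x7E7A76
k_3 = rotl(K, (1*3+17) mod 24) = rotl(K, 20) = 0xFCF4EC
k_4 = rotl(K, (1*4+17) mod 24) = rotl(K, 21) = 0xF9E9D9

0xF9E9D9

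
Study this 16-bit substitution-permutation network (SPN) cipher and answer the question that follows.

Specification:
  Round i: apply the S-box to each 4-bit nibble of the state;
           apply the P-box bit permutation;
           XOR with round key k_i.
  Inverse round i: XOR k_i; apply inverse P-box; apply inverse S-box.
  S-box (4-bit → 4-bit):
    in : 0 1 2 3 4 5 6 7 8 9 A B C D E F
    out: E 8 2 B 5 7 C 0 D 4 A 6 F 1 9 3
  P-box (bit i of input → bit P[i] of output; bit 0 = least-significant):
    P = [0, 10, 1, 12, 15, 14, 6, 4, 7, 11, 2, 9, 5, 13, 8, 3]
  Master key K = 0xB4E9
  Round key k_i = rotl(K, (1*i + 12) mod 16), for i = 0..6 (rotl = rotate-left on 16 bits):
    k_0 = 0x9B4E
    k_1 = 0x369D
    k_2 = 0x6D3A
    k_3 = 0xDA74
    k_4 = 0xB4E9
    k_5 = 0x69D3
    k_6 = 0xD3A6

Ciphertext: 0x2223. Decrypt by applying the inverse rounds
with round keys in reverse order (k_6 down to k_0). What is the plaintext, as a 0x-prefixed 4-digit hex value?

0xD175

s_0 = ciphertext = 0x2223
s_1 = InvRound(s_0, k_6) = 0xB4FE
s_2 = InvRound(s_1, k_5) = 0x8BF3
s_3 = InvRound(s_2, k_4) = 0x0A10
s_4 = InvRound(s_3, k_3) = 0xD951
s_5 = InvRound(s_4, k_2) = 0x374C
s_6 = InvRound(s_5, k_1) = 0x9D6D
s_7 = InvRound(s_6, k_0) = 0xD175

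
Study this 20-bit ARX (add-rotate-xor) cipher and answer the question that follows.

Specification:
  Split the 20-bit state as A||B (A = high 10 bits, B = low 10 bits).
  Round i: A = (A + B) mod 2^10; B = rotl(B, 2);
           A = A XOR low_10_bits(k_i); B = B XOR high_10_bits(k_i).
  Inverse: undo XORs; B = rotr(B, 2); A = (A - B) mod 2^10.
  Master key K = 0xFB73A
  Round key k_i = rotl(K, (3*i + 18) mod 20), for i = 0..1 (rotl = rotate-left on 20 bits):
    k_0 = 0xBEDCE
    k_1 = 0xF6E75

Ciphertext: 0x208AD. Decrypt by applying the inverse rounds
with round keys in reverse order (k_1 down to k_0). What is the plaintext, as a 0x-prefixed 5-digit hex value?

0xF2E09

s_0 = ciphertext = 0x208AD
s_1 = InvRound(s_0, k_1) = 0x06ADD
s_2 = InvRound(s_1, k_0) = 0xF2E09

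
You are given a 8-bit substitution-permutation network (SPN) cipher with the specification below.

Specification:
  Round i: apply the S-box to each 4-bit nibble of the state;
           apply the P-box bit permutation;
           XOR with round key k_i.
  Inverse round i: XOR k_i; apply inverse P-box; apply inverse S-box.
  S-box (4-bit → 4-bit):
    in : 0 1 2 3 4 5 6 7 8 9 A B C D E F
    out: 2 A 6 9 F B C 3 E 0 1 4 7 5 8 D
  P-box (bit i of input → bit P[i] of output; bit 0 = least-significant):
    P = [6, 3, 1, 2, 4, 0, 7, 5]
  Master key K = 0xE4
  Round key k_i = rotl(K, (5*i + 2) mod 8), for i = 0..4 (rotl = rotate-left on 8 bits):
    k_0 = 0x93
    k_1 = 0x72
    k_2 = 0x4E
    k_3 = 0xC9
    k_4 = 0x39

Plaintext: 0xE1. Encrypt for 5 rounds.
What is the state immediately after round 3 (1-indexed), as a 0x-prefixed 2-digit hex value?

s_0 = plaintext = 0xE1
s_1 = Round(s_0, k_0) = 0xBF
s_2 = Round(s_1, k_1) = 0xB4
s_3 = Round(s_2, k_2) = 0x80
s_4 = Round(s_3, k_3) = 0x60
s_5 = Round(s_4, k_4) = 0x91

0x80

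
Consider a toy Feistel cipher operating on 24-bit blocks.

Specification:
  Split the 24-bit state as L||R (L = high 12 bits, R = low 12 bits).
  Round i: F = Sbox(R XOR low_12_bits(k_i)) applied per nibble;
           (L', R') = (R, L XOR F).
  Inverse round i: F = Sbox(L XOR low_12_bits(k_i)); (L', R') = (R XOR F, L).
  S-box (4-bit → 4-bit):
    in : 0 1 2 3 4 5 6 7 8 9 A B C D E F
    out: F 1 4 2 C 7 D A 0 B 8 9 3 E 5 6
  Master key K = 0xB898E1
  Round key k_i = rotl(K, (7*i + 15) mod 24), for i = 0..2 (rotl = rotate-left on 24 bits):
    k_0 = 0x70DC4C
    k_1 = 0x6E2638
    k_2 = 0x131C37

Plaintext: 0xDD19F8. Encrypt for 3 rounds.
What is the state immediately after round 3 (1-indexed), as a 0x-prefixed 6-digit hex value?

s_0 = plaintext = 0xDD19F8
s_1 = Round(s_0, k_0) = 0x9F8A4D
s_2 = Round(s_1, k_1) = 0xA4DA5F
s_3 = Round(s_2, k_2) = 0xA5F79D

0xA5F79D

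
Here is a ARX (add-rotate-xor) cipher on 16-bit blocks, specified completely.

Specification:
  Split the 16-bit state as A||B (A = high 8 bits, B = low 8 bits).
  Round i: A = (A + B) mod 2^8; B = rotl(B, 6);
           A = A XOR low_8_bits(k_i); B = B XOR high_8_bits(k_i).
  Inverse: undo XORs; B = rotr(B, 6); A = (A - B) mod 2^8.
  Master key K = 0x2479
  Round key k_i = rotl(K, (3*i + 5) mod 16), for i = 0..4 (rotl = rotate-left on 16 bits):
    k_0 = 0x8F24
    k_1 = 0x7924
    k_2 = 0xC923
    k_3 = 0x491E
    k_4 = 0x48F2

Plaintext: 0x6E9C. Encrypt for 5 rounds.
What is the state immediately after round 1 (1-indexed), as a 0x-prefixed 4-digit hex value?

s_0 = plaintext = 0x6E9C
s_1 = Round(s_0, k_0) = 0x2EA8
s_2 = Round(s_1, k_1) = 0xF253
s_3 = Round(s_2, k_2) = 0x661D
s_4 = Round(s_3, k_3) = 0x9D0E
s_5 = Round(s_4, k_4) = 0x59CB

0x2EA8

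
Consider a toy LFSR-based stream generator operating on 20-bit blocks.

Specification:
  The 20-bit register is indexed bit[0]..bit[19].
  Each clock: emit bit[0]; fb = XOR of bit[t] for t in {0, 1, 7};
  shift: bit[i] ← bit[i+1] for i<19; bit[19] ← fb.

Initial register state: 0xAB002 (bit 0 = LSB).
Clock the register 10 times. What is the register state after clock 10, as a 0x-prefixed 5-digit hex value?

0x58EAC

reg_0 = 0xAB002
clock 1: out=0, reg = 0xD5801
clock 2: out=1, reg = 0xEAC00
clock 3: out=0, reg = 0x75600
clock 4: out=0, reg = 0x3AB00
clock 5: out=0, reg = 0x1D580
clock 6: out=0, reg = 0x8EAC0
clock 7: out=0, reg = 0xC7560
clock 8: out=0, reg = 0x63AB0
clock 9: out=0, reg = 0xB1D58
clock 10: out=0, reg = 0x58EAC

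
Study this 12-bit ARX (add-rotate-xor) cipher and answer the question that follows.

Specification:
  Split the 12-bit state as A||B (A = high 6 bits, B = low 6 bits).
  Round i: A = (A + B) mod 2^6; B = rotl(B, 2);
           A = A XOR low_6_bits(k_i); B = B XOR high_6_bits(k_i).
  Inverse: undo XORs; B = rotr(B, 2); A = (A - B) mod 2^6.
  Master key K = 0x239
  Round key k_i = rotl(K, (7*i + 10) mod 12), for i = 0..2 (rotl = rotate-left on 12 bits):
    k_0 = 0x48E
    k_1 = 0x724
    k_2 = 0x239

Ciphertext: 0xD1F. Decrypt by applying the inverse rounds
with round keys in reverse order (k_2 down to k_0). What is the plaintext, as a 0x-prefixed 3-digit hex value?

s_0 = ciphertext = 0xD1F
s_1 = InvRound(s_0, k_2) = 0x635
s_2 = InvRound(s_1, k_1) = 0x89A
s_3 = InvRound(s_2, k_0) = 0xA82

0xA82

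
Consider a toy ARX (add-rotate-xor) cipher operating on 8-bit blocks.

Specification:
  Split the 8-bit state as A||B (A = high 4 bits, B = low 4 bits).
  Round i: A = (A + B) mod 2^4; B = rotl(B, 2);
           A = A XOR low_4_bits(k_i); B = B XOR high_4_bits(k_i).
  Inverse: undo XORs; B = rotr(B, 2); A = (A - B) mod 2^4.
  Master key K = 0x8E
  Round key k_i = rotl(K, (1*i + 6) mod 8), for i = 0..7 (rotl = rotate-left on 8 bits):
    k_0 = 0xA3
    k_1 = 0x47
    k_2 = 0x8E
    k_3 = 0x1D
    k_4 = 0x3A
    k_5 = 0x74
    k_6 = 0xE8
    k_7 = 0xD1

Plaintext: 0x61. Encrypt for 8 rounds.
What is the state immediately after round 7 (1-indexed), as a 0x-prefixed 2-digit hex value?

s_0 = plaintext = 0x61
s_1 = Round(s_0, k_0) = 0x4E
s_2 = Round(s_1, k_1) = 0x5F
s_3 = Round(s_2, k_2) = 0xA7
s_4 = Round(s_3, k_3) = 0xCC
s_5 = Round(s_4, k_4) = 0x20
s_6 = Round(s_5, k_5) = 0x67
s_7 = Round(s_6, k_6) = 0x53
s_8 = Round(s_7, k_7) = 0x91

0x53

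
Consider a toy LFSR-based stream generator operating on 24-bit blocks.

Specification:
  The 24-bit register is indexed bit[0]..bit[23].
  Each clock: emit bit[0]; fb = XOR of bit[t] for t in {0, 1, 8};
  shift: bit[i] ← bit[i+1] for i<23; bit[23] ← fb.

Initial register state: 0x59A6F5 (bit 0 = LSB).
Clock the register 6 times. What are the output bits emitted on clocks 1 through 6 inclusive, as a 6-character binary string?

reg_0 = 0x59A6F5
clock 1: out=1, reg = 0xACD37A
clock 2: out=0, reg = 0x5669BD
clock 3: out=1, reg = 0x2B34DE
clock 4: out=0, reg = 0x959A6F
clock 5: out=1, reg = 0x4ACD37
clock 6: out=1, reg = 0xA5669B

101011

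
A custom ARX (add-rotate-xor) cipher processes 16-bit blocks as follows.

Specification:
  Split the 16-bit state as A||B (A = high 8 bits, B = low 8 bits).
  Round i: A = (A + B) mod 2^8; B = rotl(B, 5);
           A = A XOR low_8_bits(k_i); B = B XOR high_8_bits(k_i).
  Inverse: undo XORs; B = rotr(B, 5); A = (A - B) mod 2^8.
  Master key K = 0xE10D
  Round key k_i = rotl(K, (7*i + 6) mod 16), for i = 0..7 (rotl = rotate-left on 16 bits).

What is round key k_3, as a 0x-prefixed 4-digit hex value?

K = 0xE10D
k_0 = rotl(K, (7*0+6) mod 16) = rotl(K, 6) = 0x4378
k_1 = rotl(K, (7*1+6) mod 16) = rotl(K, 13) = 0xBC21
k_2 = rotl(K, (7*2+6) mod 16) = rotl(K, 4) = 0x10DE
k_3 = rotl(K, (7*3+6) mod 16) = rotl(K, 11) = 0x6F08

0x6F08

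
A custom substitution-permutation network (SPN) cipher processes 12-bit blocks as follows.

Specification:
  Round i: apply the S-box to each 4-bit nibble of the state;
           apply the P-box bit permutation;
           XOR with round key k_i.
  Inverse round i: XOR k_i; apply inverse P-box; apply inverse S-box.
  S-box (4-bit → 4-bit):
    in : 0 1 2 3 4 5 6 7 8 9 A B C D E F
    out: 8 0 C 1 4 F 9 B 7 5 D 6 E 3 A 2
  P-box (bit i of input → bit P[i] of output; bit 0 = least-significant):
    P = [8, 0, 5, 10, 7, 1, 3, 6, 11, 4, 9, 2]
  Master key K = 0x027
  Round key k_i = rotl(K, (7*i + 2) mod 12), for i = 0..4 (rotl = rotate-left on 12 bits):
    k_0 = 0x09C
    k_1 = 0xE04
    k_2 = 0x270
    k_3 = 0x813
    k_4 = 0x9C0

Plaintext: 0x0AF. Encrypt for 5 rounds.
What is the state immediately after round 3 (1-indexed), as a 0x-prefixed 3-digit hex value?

0x70E

s_0 = plaintext = 0x0AF
s_1 = Round(s_0, k_0) = 0x051
s_2 = Round(s_1, k_1) = 0xECA
s_3 = Round(s_2, k_2) = 0x70E
s_4 = Round(s_3, k_3) = 0x446
s_5 = Round(s_4, k_4) = 0xEC8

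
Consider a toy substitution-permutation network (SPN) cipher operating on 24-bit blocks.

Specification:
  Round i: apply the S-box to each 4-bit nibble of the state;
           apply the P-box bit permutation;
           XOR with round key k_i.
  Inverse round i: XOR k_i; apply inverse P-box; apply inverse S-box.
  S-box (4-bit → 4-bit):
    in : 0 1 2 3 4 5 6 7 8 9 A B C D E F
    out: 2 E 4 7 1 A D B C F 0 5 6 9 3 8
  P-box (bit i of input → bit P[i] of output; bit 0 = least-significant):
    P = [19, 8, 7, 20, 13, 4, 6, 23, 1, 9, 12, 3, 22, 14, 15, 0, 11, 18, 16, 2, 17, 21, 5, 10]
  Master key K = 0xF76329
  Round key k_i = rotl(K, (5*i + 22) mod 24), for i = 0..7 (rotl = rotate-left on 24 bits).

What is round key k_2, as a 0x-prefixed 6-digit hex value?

K = 0xF76329
k_0 = rotl(K, (5*0+22) mod 24) = rotl(K, 22) = 0x7DD8CA
k_1 = rotl(K, (5*1+22) mod 24) = rotl(K, 3) = 0xBB194F
k_2 = rotl(K, (5*2+22) mod 24) = rotl(K, 8) = 0x6329F7

0x6329F7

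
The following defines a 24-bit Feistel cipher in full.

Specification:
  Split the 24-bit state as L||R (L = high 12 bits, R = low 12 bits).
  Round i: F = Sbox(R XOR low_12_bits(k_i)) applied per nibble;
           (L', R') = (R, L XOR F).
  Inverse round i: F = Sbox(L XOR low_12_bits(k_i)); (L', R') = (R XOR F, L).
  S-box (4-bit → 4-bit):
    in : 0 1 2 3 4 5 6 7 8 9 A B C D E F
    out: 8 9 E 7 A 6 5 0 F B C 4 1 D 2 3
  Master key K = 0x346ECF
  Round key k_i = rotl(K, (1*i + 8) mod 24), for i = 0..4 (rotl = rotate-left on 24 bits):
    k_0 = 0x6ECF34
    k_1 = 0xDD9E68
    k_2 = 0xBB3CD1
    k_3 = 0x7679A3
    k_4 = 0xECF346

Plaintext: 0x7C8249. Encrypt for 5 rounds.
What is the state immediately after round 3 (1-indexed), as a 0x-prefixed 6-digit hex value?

s_0 = plaintext = 0x7C8249
s_1 = Round(s_0, k_0) = 0x249AC5
s_2 = Round(s_1, k_1) = 0xAC5884
s_3 = Round(s_2, k_2) = 0x8840A3
s_4 = Round(s_3, k_3) = 0x0A330C
s_5 = Round(s_4, k_4) = 0x30C80F

0x8840A3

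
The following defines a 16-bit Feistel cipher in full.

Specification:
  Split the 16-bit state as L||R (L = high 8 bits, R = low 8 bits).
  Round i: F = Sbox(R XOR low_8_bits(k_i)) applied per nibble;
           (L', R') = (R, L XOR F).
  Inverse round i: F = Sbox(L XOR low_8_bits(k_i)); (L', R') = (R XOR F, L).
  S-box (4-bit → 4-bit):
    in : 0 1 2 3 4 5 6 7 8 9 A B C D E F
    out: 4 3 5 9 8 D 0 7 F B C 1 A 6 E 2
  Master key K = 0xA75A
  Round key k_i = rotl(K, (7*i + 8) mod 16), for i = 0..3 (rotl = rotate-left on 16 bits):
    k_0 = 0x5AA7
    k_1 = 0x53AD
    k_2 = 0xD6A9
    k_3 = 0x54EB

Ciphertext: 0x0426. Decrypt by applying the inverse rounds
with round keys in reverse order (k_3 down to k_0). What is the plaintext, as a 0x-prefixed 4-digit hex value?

s_0 = ciphertext = 0x0426
s_1 = InvRound(s_0, k_3) = 0xC404
s_2 = InvRound(s_1, k_2) = 0x02C4
s_3 = InvRound(s_2, k_1) = 0x0602
s_4 = InvRound(s_3, k_0) = 0xC106

0xC106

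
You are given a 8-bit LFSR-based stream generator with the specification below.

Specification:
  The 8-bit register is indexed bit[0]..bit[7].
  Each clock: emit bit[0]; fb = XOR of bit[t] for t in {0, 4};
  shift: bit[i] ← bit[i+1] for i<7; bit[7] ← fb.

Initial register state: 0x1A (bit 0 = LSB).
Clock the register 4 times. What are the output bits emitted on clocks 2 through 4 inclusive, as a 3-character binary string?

reg_0 = 0x1A
clock 1: out=0, reg = 0x8D
clock 2: out=1, reg = 0xC6
clock 3: out=0, reg = 0x63
clock 4: out=1, reg = 0xB1

101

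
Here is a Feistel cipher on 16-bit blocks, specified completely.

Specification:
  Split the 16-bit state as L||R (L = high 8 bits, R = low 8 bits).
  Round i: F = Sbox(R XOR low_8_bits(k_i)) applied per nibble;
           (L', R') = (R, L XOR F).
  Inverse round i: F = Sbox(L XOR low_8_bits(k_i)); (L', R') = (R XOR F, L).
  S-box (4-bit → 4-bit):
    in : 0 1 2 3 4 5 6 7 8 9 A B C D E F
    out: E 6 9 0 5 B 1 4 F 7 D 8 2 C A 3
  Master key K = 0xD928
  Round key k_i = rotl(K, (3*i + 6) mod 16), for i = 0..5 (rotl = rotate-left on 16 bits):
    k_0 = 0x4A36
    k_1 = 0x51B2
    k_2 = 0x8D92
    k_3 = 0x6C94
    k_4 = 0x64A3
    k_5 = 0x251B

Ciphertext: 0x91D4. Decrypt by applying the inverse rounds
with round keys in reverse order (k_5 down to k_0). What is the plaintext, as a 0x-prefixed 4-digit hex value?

0x168E

s_0 = ciphertext = 0x91D4
s_1 = InvRound(s_0, k_5) = 0x2991
s_2 = InvRound(s_1, k_4) = 0x6C29
s_3 = InvRound(s_2, k_3) = 0x166C
s_4 = InvRound(s_3, k_2) = 0x9916
s_5 = InvRound(s_4, k_1) = 0x8E99
s_6 = InvRound(s_5, k_0) = 0x168E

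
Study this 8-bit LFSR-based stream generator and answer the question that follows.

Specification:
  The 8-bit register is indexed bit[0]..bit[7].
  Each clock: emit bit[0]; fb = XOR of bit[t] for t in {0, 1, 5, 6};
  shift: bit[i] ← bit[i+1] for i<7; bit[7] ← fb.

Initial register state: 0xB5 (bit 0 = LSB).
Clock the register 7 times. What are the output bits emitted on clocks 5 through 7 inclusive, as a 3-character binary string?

110

reg_0 = 0xB5
clock 1: out=1, reg = 0x5A
clock 2: out=0, reg = 0x2D
clock 3: out=1, reg = 0x16
clock 4: out=0, reg = 0x8B
clock 5: out=1, reg = 0x45
clock 6: out=1, reg = 0x22
clock 7: out=0, reg = 0x11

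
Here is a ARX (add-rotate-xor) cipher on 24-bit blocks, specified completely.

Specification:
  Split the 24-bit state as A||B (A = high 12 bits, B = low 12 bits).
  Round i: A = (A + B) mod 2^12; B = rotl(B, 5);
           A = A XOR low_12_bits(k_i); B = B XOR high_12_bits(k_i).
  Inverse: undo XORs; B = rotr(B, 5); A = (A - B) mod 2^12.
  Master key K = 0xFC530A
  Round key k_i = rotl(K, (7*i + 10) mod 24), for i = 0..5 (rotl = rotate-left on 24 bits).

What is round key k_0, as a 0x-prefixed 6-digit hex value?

K = 0xFC530A
k_0 = rotl(K, (7*0+10) mod 24) = rotl(K, 10) = 0x4C2BF1

0x4C2BF1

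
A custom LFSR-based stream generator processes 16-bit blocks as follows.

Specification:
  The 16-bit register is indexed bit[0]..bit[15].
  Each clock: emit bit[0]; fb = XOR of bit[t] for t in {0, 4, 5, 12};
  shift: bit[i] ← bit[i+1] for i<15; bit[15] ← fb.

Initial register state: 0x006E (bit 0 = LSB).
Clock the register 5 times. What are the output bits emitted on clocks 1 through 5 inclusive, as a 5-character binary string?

01110

reg_0 = 0x006E
clock 1: out=0, reg = 0x8037
clock 2: out=1, reg = 0xC01B
clock 3: out=1, reg = 0x600D
clock 4: out=1, reg = 0xB006
clock 5: out=0, reg = 0xD803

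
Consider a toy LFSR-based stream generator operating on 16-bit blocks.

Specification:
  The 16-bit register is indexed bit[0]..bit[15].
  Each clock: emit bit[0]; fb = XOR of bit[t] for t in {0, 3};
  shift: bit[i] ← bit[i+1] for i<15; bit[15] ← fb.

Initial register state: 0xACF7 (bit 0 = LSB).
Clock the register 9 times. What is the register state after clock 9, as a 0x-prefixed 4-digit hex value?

reg_0 = 0xACF7
clock 1: out=1, reg = 0xD67B
clock 2: out=1, reg = 0x6B3D
clock 3: out=1, reg = 0x359E
clock 4: out=0, reg = 0x9ACF
clock 5: out=1, reg = 0x4D67
clock 6: out=1, reg = 0xA6B3
clock 7: out=1, reg = 0xD359
clock 8: out=1, reg = 0x69AC
clock 9: out=0, reg = 0xB4D6

0xB4D6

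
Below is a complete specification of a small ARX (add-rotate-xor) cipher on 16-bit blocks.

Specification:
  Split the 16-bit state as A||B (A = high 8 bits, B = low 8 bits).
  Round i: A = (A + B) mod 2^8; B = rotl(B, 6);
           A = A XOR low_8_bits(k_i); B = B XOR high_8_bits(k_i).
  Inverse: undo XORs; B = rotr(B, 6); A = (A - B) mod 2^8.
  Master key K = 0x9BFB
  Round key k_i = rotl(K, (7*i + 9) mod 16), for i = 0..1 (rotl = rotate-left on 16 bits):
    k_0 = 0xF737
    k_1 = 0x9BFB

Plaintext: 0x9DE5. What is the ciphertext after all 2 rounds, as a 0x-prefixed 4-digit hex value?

0xB838

s_0 = plaintext = 0x9DE5
s_1 = Round(s_0, k_0) = 0xB58E
s_2 = Round(s_1, k_1) = 0xB838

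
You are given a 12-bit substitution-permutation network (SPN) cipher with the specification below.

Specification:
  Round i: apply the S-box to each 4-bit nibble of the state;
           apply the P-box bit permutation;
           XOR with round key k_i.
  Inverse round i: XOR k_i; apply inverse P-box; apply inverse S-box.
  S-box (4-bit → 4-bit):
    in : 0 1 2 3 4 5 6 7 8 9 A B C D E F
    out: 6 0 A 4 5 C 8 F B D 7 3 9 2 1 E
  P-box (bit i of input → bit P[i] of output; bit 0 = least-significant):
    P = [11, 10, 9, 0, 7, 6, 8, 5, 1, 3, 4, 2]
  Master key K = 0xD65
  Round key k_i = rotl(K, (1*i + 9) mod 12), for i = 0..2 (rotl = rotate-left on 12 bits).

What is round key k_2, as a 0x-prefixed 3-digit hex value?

0xEB2

K = 0xD65
k_0 = rotl(K, (1*0+9) mod 12) = rotl(K, 9) = 0xBAC
k_1 = rotl(K, (1*1+9) mod 12) = rotl(K, 10) = 0x759
k_2 = rotl(K, (1*2+9) mod 12) = rotl(K, 11) = 0xEB2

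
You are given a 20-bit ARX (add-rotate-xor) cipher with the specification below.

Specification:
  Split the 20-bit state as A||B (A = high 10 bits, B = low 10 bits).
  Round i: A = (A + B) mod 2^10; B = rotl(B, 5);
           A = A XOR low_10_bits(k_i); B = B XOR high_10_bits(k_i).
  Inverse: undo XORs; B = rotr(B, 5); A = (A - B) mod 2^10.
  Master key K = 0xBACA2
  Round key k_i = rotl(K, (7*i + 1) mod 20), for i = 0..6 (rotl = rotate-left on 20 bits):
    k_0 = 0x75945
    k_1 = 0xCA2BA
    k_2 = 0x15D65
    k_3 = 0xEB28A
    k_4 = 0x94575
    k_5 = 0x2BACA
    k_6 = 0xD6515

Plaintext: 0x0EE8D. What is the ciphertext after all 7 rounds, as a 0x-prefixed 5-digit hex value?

s_0 = plaintext = 0x0EE8D
s_1 = Round(s_0, k_0) = 0xE3462
s_2 = Round(s_1, k_1) = 0x5576B
s_3 = Round(s_2, k_2) = 0x6952C
s_4 = Round(s_3, k_3) = 0x16E25
s_5 = Round(s_4, k_4) = 0xFD6E0
s_6 = Round(s_5, k_5) = 0x07CB9
s_7 = Round(s_6, k_6) = 0x7347C

0x7347C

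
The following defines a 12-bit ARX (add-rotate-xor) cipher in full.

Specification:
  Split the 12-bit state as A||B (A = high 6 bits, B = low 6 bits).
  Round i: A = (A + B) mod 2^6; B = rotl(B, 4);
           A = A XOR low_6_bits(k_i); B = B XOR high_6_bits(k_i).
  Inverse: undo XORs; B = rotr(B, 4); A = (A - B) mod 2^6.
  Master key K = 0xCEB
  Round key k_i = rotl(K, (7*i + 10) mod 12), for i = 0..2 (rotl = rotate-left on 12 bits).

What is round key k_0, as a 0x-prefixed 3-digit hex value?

0xF3A

K = 0xCEB
k_0 = rotl(K, (7*0+10) mod 12) = rotl(K, 10) = 0xF3A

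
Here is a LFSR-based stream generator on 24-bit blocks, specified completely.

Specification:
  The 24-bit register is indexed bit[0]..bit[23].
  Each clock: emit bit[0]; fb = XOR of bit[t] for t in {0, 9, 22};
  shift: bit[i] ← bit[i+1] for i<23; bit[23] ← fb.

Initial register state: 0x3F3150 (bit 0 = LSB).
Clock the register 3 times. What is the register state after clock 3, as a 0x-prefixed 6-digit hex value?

reg_0 = 0x3F3150
clock 1: out=0, reg = 0x1F98A8
clock 2: out=0, reg = 0x0FCC54
clock 3: out=0, reg = 0x07E62A

0x07E62A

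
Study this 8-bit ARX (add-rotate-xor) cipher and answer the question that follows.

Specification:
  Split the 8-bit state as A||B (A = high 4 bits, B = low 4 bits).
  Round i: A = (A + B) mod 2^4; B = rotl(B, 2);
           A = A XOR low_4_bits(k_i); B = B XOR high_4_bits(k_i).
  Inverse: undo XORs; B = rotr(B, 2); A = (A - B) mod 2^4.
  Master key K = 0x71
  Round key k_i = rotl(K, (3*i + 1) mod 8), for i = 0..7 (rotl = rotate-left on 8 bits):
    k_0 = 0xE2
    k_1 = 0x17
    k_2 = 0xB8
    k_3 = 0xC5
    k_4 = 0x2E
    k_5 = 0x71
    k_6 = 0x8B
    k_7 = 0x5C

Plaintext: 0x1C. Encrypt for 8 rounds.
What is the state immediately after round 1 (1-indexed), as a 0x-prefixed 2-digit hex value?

s_0 = plaintext = 0x1C
s_1 = Round(s_0, k_0) = 0xFD
s_2 = Round(s_1, k_1) = 0xB6
s_3 = Round(s_2, k_2) = 0x92
s_4 = Round(s_3, k_3) = 0xE4
s_5 = Round(s_4, k_4) = 0xC3
s_6 = Round(s_5, k_5) = 0xEB
s_7 = Round(s_6, k_6) = 0x26
s_8 = Round(s_7, k_7) = 0x4C

0xFD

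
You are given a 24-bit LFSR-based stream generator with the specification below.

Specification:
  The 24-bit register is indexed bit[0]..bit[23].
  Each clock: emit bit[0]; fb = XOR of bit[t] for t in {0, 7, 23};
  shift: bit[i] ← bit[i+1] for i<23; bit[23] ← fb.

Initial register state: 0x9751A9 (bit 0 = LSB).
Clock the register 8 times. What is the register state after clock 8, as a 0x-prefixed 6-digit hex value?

0xF99751

reg_0 = 0x9751A9
clock 1: out=1, reg = 0xCBA8D4
clock 2: out=0, reg = 0x65D46A
clock 3: out=0, reg = 0x32EA35
clock 4: out=1, reg = 0x99751A
clock 5: out=0, reg = 0xCCBA8D
clock 6: out=1, reg = 0xE65D46
clock 7: out=0, reg = 0xF32EA3
clock 8: out=1, reg = 0xF99751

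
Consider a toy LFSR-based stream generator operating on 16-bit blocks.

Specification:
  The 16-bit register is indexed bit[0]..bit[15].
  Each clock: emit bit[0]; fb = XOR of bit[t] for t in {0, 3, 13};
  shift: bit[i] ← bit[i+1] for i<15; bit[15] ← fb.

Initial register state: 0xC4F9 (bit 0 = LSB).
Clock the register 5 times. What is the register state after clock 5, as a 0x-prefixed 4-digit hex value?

reg_0 = 0xC4F9
clock 1: out=1, reg = 0x627C
clock 2: out=0, reg = 0x313E
clock 3: out=0, reg = 0x189F
clock 4: out=1, reg = 0x0C4F
clock 5: out=1, reg = 0x0627

0x0627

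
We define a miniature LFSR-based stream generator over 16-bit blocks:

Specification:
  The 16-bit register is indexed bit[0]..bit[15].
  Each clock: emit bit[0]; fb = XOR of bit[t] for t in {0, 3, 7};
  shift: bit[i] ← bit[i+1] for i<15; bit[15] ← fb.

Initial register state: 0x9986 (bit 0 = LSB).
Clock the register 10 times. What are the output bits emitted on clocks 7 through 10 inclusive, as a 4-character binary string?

reg_0 = 0x9986
clock 1: out=0, reg = 0xCCC3
clock 2: out=1, reg = 0x6661
clock 3: out=1, reg = 0xB330
clock 4: out=0, reg = 0x5998
clock 5: out=0, reg = 0x2CCC
clock 6: out=0, reg = 0x1666
clock 7: out=0, reg = 0x0B33
clock 8: out=1, reg = 0x8599
clock 9: out=1, reg = 0xC2CC
clock 10: out=0, reg = 0x6166

0110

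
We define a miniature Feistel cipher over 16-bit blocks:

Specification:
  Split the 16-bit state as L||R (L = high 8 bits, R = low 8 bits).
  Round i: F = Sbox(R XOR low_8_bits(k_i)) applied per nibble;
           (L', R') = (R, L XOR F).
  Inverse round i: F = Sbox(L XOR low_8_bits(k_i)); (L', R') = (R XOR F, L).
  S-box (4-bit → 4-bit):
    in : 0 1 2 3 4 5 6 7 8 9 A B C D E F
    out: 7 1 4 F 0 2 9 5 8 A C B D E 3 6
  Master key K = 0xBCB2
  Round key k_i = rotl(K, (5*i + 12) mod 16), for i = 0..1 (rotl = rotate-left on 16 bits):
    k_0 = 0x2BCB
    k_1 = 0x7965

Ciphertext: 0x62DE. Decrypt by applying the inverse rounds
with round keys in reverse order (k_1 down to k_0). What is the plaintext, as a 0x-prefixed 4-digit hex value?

0xF5AB

s_0 = ciphertext = 0x62DE
s_1 = InvRound(s_0, k_1) = 0xAB62
s_2 = InvRound(s_1, k_0) = 0xF5AB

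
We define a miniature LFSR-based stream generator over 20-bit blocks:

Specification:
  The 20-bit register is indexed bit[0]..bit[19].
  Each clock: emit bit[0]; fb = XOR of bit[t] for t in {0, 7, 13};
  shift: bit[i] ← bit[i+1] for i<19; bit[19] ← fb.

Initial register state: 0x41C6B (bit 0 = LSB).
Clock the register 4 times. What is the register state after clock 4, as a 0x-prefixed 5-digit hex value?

0x341C6

reg_0 = 0x41C6B
clock 1: out=1, reg = 0xA0E35
clock 2: out=1, reg = 0xD071A
clock 3: out=0, reg = 0x6838D
clock 4: out=1, reg = 0x341C6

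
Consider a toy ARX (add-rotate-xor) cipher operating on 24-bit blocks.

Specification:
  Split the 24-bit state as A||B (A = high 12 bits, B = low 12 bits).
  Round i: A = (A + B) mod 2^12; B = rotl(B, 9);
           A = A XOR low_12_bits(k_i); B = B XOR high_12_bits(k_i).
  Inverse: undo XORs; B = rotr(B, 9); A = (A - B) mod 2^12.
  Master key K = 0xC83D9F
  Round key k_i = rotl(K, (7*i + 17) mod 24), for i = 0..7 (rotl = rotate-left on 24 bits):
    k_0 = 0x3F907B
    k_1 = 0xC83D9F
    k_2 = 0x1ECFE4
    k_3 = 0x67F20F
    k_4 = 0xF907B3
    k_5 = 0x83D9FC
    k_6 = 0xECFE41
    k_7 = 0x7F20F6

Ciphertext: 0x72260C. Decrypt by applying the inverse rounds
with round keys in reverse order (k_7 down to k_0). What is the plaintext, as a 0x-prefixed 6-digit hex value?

0x6FFCB9

s_0 = ciphertext = 0x72260C
s_1 = InvRound(s_0, k_7) = 0x7E4FF0
s_2 = InvRound(s_1, k_6) = 0xFAD9F8
s_3 = InvRound(s_2, k_5) = 0x829E28
s_4 = InvRound(s_3, k_4) = 0x1DADC0
s_5 = InvRound(s_4, k_3) = 0x5D8DFD
s_6 = InvRound(s_5, k_2) = 0x9AE08E
s_7 = InvRound(s_6, k_1) = 0x3C306E
s_8 = InvRound(s_7, k_0) = 0x6FFCB9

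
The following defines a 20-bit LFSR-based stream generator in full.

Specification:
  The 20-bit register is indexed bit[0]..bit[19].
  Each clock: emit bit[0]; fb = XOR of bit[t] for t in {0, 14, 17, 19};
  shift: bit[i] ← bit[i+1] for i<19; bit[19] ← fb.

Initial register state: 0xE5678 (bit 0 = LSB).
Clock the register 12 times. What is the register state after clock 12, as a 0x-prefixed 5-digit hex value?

0xFE5E5

reg_0 = 0xE5678
clock 1: out=0, reg = 0xF2B3C
clock 2: out=0, reg = 0x7959E
clock 3: out=0, reg = 0xBCACF
clock 4: out=1, reg = 0x5E567
clock 5: out=1, reg = 0x2F2B3
clock 6: out=1, reg = 0x97959
clock 7: out=1, reg = 0xCBCAC
clock 8: out=0, reg = 0xE5E56
clock 9: out=0, reg = 0xF2F2B
clock 10: out=1, reg = 0xF9795
clock 11: out=1, reg = 0xFCBCA
clock 12: out=0, reg = 0xFE5E5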